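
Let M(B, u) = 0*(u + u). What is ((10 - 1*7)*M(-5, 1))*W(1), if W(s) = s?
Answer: 0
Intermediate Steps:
M(B, u) = 0 (M(B, u) = 0*(2*u) = 0)
((10 - 1*7)*M(-5, 1))*W(1) = ((10 - 1*7)*0)*1 = ((10 - 7)*0)*1 = (3*0)*1 = 0*1 = 0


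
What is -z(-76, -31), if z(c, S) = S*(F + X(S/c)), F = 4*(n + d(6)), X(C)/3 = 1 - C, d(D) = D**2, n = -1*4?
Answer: 305753/76 ≈ 4023.1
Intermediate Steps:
n = -4
X(C) = 3 - 3*C (X(C) = 3*(1 - C) = 3 - 3*C)
F = 128 (F = 4*(-4 + 6**2) = 4*(-4 + 36) = 4*32 = 128)
z(c, S) = S*(131 - 3*S/c) (z(c, S) = S*(128 + (3 - 3*S/c)) = S*(131 - 3*S/c))
-z(-76, -31) = -(-31)*(-3*(-31) + 131*(-76))/(-76) = -(-31)*(-1)*(93 - 9956)/76 = -(-31)*(-1)*(-9863)/76 = -1*(-305753/76) = 305753/76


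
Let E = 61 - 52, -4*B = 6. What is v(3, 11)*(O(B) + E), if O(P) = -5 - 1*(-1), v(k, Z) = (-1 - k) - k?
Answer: -35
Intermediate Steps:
v(k, Z) = -1 - 2*k
B = -3/2 (B = -¼*6 = -3/2 ≈ -1.5000)
E = 9
O(P) = -4 (O(P) = -5 + 1 = -4)
v(3, 11)*(O(B) + E) = (-1 - 2*3)*(-4 + 9) = (-1 - 6)*5 = -7*5 = -35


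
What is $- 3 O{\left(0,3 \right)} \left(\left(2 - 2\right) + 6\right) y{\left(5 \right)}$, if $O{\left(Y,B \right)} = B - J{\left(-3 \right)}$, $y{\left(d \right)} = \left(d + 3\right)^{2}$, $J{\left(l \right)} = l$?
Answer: $-6912$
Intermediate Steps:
$y{\left(d \right)} = \left(3 + d\right)^{2}$
$O{\left(Y,B \right)} = 3 + B$ ($O{\left(Y,B \right)} = B - -3 = B + 3 = 3 + B$)
$- 3 O{\left(0,3 \right)} \left(\left(2 - 2\right) + 6\right) y{\left(5 \right)} = - 3 \left(3 + 3\right) \left(\left(2 - 2\right) + 6\right) \left(3 + 5\right)^{2} = \left(-3\right) 6 \left(0 + 6\right) 8^{2} = - 18 \cdot 6 \cdot 64 = \left(-18\right) 384 = -6912$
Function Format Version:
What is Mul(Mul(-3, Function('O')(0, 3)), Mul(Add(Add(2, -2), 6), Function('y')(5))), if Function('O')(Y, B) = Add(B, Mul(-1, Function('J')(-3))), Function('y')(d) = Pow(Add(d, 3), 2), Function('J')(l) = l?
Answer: -6912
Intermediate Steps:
Function('y')(d) = Pow(Add(3, d), 2)
Function('O')(Y, B) = Add(3, B) (Function('O')(Y, B) = Add(B, Mul(-1, -3)) = Add(B, 3) = Add(3, B))
Mul(Mul(-3, Function('O')(0, 3)), Mul(Add(Add(2, -2), 6), Function('y')(5))) = Mul(Mul(-3, Add(3, 3)), Mul(Add(Add(2, -2), 6), Pow(Add(3, 5), 2))) = Mul(Mul(-3, 6), Mul(Add(0, 6), Pow(8, 2))) = Mul(-18, Mul(6, 64)) = Mul(-18, 384) = -6912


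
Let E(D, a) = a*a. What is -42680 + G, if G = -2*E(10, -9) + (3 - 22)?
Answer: -42861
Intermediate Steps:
E(D, a) = a**2
G = -181 (G = -2*(-9)**2 + (3 - 22) = -2*81 - 19 = -162 - 19 = -181)
-42680 + G = -42680 - 181 = -42861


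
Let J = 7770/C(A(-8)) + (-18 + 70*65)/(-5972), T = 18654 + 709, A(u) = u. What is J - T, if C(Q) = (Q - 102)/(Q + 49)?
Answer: -365573513/16423 ≈ -22260.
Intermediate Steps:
T = 19363
C(Q) = (-102 + Q)/(49 + Q)
J = -47574964/16423 (J = 7770/(((-102 - 8)/(49 - 8))) + (-18 + 70*65)/(-5972) = 7770/((-110/41)) + (-18 + 4550)*(-1/5972) = 7770/(((1/41)*(-110))) + 4532*(-1/5972) = 7770/(-110/41) - 1133/1493 = 7770*(-41/110) - 1133/1493 = -31857/11 - 1133/1493 = -47574964/16423 ≈ -2896.9)
J - T = -47574964/16423 - 1*19363 = -47574964/16423 - 19363 = -365573513/16423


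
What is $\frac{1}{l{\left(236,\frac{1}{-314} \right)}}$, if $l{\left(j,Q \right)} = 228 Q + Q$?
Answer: $- \frac{314}{229} \approx -1.3712$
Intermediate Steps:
$l{\left(j,Q \right)} = 229 Q$
$\frac{1}{l{\left(236,\frac{1}{-314} \right)}} = \frac{1}{229 \frac{1}{-314}} = \frac{1}{229 \left(- \frac{1}{314}\right)} = \frac{1}{- \frac{229}{314}} = - \frac{314}{229}$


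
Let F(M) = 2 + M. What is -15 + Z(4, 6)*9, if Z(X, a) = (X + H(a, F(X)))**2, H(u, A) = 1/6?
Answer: 565/4 ≈ 141.25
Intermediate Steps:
H(u, A) = 1/6
Z(X, a) = (1/6 + X)**2 (Z(X, a) = (X + 1/6)**2 = (1/6 + X)**2)
-15 + Z(4, 6)*9 = -15 + ((1 + 6*4)**2/36)*9 = -15 + ((1 + 24)**2/36)*9 = -15 + ((1/36)*25**2)*9 = -15 + ((1/36)*625)*9 = -15 + (625/36)*9 = -15 + 625/4 = 565/4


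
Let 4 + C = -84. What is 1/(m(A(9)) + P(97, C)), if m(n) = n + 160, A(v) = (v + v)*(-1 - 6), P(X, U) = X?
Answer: 1/131 ≈ 0.0076336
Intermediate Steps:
C = -88 (C = -4 - 84 = -88)
A(v) = -14*v (A(v) = (2*v)*(-7) = -14*v)
m(n) = 160 + n
1/(m(A(9)) + P(97, C)) = 1/((160 - 14*9) + 97) = 1/((160 - 126) + 97) = 1/(34 + 97) = 1/131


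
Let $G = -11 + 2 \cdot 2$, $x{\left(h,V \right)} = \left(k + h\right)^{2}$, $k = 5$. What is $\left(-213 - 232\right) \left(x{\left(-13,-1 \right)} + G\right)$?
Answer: $-25365$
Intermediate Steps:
$x{\left(h,V \right)} = \left(5 + h\right)^{2}$
$G = -7$ ($G = -11 + 4 = -7$)
$\left(-213 - 232\right) \left(x{\left(-13,-1 \right)} + G\right) = \left(-213 - 232\right) \left(\left(5 - 13\right)^{2} - 7\right) = - 445 \left(\left(-8\right)^{2} - 7\right) = - 445 \left(64 - 7\right) = \left(-445\right) 57 = -25365$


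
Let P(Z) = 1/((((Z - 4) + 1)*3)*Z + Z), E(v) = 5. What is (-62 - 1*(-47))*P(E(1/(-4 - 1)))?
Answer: -3/7 ≈ -0.42857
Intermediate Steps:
P(Z) = 1/(Z + Z*(-9 + 3*Z)) (P(Z) = 1/((((-4 + Z) + 1)*3)*Z + Z) = 1/(((-3 + Z)*3)*Z + Z) = 1/((-9 + 3*Z)*Z + Z) = 1/(Z*(-9 + 3*Z) + Z) = 1/(Z + Z*(-9 + 3*Z)))
(-62 - 1*(-47))*P(E(1/(-4 - 1))) = (-62 - 1*(-47))*(1/(5*(-8 + 3*5))) = (-62 + 47)*(1/(5*(-8 + 15))) = -3/7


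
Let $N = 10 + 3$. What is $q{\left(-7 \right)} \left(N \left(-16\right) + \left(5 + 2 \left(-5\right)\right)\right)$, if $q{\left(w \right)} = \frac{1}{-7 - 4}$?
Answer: $\frac{213}{11} \approx 19.364$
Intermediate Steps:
$N = 13$
$q{\left(w \right)} = - \frac{1}{11}$ ($q{\left(w \right)} = \frac{1}{-11} = - \frac{1}{11}$)
$q{\left(-7 \right)} \left(N \left(-16\right) + \left(5 + 2 \left(-5\right)\right)\right) = - \frac{13 \left(-16\right) + \left(5 + 2 \left(-5\right)\right)}{11} = - \frac{-208 + \left(5 - 10\right)}{11} = - \frac{-208 - 5}{11} = \left(- \frac{1}{11}\right) \left(-213\right) = \frac{213}{11}$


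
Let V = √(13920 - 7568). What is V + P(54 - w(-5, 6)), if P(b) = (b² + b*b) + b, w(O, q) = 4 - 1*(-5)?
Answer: 4095 + 4*√397 ≈ 4174.7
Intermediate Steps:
w(O, q) = 9 (w(O, q) = 4 + 5 = 9)
P(b) = b + 2*b² (P(b) = (b² + b²) + b = 2*b² + b = b + 2*b²)
V = 4*√397 (V = √6352 = 4*√397 ≈ 79.699)
V + P(54 - w(-5, 6)) = 4*√397 + (54 - 1*9)*(1 + 2*(54 - 1*9)) = 4*√397 + (54 - 9)*(1 + 2*(54 - 9)) = 4*√397 + 45*(1 + 2*45) = 4*√397 + 45*(1 + 90) = 4*√397 + 45*91 = 4*√397 + 4095 = 4095 + 4*√397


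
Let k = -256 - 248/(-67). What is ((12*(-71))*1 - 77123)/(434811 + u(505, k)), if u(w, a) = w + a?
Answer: -5224325/29149268 ≈ -0.17923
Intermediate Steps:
k = -16904/67 (k = -256 - 248*(-1)/67 = -256 - 1*(-248/67) = -256 + 248/67 = -16904/67 ≈ -252.30)
u(w, a) = a + w
((12*(-71))*1 - 77123)/(434811 + u(505, k)) = ((12*(-71))*1 - 77123)/(434811 + (-16904/67 + 505)) = (-852*1 - 77123)/(434811 + 16931/67) = (-852 - 77123)/(29149268/67) = -77975*67/29149268 = -5224325/29149268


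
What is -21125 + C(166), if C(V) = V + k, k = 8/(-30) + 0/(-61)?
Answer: -314389/15 ≈ -20959.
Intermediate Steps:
k = -4/15 (k = 8*(-1/30) + 0*(-1/61) = -4/15 + 0 = -4/15 ≈ -0.26667)
C(V) = -4/15 + V (C(V) = V - 4/15 = -4/15 + V)
-21125 + C(166) = -21125 + (-4/15 + 166) = -21125 + 2486/15 = -314389/15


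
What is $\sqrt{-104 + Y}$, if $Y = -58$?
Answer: $9 i \sqrt{2} \approx 12.728 i$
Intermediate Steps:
$\sqrt{-104 + Y} = \sqrt{-104 - 58} = \sqrt{-162} = 9 i \sqrt{2}$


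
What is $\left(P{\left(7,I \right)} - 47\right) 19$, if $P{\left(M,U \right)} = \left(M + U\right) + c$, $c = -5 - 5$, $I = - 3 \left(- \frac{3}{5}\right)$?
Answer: $- \frac{4579}{5} \approx -915.8$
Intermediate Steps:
$I = \frac{9}{5}$ ($I = - 3 \left(\left(-3\right) \frac{1}{5}\right) = \left(-3\right) \left(- \frac{3}{5}\right) = \frac{9}{5} \approx 1.8$)
$c = -10$
$P{\left(M,U \right)} = -10 + M + U$ ($P{\left(M,U \right)} = \left(M + U\right) - 10 = -10 + M + U$)
$\left(P{\left(7,I \right)} - 47\right) 19 = \left(\left(-10 + 7 + \frac{9}{5}\right) - 47\right) 19 = \left(- \frac{6}{5} - 47\right) 19 = \left(- \frac{241}{5}\right) 19 = - \frac{4579}{5}$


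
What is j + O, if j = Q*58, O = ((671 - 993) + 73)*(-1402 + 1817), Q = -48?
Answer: -106119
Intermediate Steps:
O = -103335 (O = (-322 + 73)*415 = -249*415 = -103335)
j = -2784 (j = -48*58 = -2784)
j + O = -2784 - 103335 = -106119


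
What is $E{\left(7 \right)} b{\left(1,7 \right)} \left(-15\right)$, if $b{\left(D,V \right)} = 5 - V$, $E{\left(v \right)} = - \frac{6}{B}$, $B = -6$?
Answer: $30$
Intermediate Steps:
$E{\left(v \right)} = 1$ ($E{\left(v \right)} = - \frac{6}{-6} = \left(-6\right) \left(- \frac{1}{6}\right) = 1$)
$E{\left(7 \right)} b{\left(1,7 \right)} \left(-15\right) = 1 \left(5 - 7\right) \left(-15\right) = 1 \left(-2\right) \left(-15\right) = \left(-2\right) \left(-15\right) = 30$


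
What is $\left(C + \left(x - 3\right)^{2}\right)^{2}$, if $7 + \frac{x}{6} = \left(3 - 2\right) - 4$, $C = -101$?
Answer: $14961424$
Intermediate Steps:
$x = -60$ ($x = -42 + 6 \left(\left(3 - 2\right) - 4\right) = -42 + 6 \left(1 - 4\right) = -42 + 6 \left(-3\right) = -42 - 18 = -60$)
$\left(C + \left(x - 3\right)^{2}\right)^{2} = \left(-101 + \left(-60 - 3\right)^{2}\right)^{2} = \left(-101 + \left(-63\right)^{2}\right)^{2} = \left(-101 + 3969\right)^{2} = 3868^{2} = 14961424$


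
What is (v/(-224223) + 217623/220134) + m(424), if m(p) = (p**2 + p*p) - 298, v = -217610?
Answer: 5910850974657899/16453035294 ≈ 3.5926e+5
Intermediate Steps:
m(p) = -298 + 2*p**2 (m(p) = (p**2 + p**2) - 298 = 2*p**2 - 298 = -298 + 2*p**2)
(v/(-224223) + 217623/220134) + m(424) = (-217610/(-224223) + 217623/220134) + (-298 + 2*424**2) = (-217610*(-1/224223) + 217623*(1/220134)) + (-298 + 2*179776) = (217610/224223 + 72541/73378) + (-298 + 359552) = 32233147223/16453035294 + 359254 = 5910850974657899/16453035294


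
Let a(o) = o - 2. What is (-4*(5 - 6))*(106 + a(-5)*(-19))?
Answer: 956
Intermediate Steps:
a(o) = -2 + o
(-4*(5 - 6))*(106 + a(-5)*(-19)) = (-4*(5 - 6))*(106 + (-2 - 5)*(-19)) = (-4*(-1))*(106 - 7*(-19)) = 4*(106 + 133) = 4*239 = 956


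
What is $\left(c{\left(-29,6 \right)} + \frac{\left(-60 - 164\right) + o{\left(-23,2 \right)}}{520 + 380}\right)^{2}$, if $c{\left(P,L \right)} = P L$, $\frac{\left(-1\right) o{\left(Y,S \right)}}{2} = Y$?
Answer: $\frac{6144835321}{202500} \approx 30345.0$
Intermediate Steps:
$o{\left(Y,S \right)} = - 2 Y$
$c{\left(P,L \right)} = L P$
$\left(c{\left(-29,6 \right)} + \frac{\left(-60 - 164\right) + o{\left(-23,2 \right)}}{520 + 380}\right)^{2} = \left(6 \left(-29\right) + \frac{\left(-60 - 164\right) - -46}{520 + 380}\right)^{2} = \left(-174 + \frac{-224 + 46}{900}\right)^{2} = \left(-174 - \frac{89}{450}\right)^{2} = \left(- \frac{78389}{450}\right)^{2} = \frac{6144835321}{202500}$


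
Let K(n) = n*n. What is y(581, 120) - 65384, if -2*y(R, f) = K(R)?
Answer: -468329/2 ≈ -2.3416e+5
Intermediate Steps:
K(n) = n²
y(R, f) = -R²/2
y(581, 120) - 65384 = -½*581² - 65384 = -½*337561 - 65384 = -337561/2 - 65384 = -468329/2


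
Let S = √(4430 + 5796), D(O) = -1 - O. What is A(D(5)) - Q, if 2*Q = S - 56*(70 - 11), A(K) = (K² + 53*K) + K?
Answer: 1364 - √10226/2 ≈ 1313.4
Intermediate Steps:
A(K) = K² + 54*K
S = √10226 ≈ 101.12
Q = -1652 + √10226/2 (Q = (√10226 - 56*(70 - 11))/2 = (√10226 - 56*59)/2 = (√10226 - 1*3304)/2 = (√10226 - 3304)/2 = (-3304 + √10226)/2 = -1652 + √10226/2 ≈ -1601.4)
A(D(5)) - Q = (-1 - 1*5)*(54 + (-1 - 1*5)) - (-1652 + √10226/2) = (-1 - 5)*(54 + (-1 - 5)) + (1652 - √10226/2) = -6*(54 - 6) + (1652 - √10226/2) = -6*48 + (1652 - √10226/2) = -288 + (1652 - √10226/2) = 1364 - √10226/2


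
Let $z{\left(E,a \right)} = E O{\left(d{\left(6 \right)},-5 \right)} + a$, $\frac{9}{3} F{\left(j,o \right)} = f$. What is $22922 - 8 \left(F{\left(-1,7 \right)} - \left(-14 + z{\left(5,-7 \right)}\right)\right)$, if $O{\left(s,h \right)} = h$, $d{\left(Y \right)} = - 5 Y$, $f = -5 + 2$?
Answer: $22562$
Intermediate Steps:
$f = -3$
$F{\left(j,o \right)} = -1$ ($F{\left(j,o \right)} = \frac{1}{3} \left(-3\right) = -1$)
$z{\left(E,a \right)} = a - 5 E$ ($z{\left(E,a \right)} = E \left(-5\right) + a = - 5 E + a = a - 5 E$)
$22922 - 8 \left(F{\left(-1,7 \right)} - \left(-14 + z{\left(5,-7 \right)}\right)\right) = 22922 - 8 \left(-1 + \left(14 - \left(-7 - 25\right)\right)\right) = 22922 - 8 \left(-1 + \left(14 - -32\right)\right) = 22922 - 8 \left(-1 + \left(14 + 32\right)\right) = 22922 - 8 \left(-1 + 46\right) = 22922 - 360 = 22562$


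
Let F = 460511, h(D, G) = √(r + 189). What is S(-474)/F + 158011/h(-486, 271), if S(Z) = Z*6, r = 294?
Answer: -2844/460511 + 22573*√483/69 ≈ 7189.7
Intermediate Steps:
S(Z) = 6*Z
h(D, G) = √483 (h(D, G) = √(294 + 189) = √483)
S(-474)/F + 158011/h(-486, 271) = (6*(-474))/460511 + 158011/(√483) = -2844*1/460511 + 158011*(√483/483) = -2844/460511 + 22573*√483/69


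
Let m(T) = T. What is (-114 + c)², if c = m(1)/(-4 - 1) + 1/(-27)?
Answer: 237838084/18225 ≈ 13050.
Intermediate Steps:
c = -32/135 (c = 1/(-4 - 1) + 1/(-27) = 1/(-5) + 1*(-1/27) = 1*(-⅕) - 1/27 = -⅕ - 1/27 = -32/135 ≈ -0.23704)
(-114 + c)² = (-114 - 32/135)² = (-15422/135)² = 237838084/18225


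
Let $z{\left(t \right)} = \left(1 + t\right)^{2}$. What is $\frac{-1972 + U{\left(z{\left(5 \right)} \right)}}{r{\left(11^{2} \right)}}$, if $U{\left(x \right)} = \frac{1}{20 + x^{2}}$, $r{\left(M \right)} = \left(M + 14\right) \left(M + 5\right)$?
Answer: $- \frac{2595151}{22385160} \approx -0.11593$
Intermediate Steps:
$r{\left(M \right)} = \left(5 + M\right) \left(14 + M\right)$ ($r{\left(M \right)} = \left(14 + M\right) \left(5 + M\right) = \left(5 + M\right) \left(14 + M\right)$)
$\frac{-1972 + U{\left(z{\left(5 \right)} \right)}}{r{\left(11^{2} \right)}} = \frac{-1972 + \frac{1}{20 + \left(\left(1 + 5\right)^{2}\right)^{2}}}{70 + \left(11^{2}\right)^{2} + 19 \cdot 11^{2}} = \frac{-1972 + \frac{1}{20 + \left(6^{2}\right)^{2}}}{70 + 121^{2} + 19 \cdot 121} = \frac{-1972 + \frac{1}{20 + 36^{2}}}{70 + 14641 + 2299} = \frac{-1972 + \frac{1}{20 + 1296}}{17010} = \left(-1972 + \frac{1}{1316}\right) \frac{1}{17010} = \left(- \frac{2595151}{1316}\right) \frac{1}{17010} = - \frac{2595151}{22385160}$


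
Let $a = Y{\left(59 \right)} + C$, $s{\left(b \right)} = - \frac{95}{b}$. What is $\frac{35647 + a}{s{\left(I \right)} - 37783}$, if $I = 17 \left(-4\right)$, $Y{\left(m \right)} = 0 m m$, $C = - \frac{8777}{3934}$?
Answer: $- \frac{4767701714}{5053516083} \approx -0.94344$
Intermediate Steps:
$C = - \frac{8777}{3934}$ ($C = \left(-8777\right) \frac{1}{3934} = - \frac{8777}{3934} \approx -2.2311$)
$Y{\left(m \right)} = 0$ ($Y{\left(m \right)} = 0 m = 0$)
$I = -68$
$a = - \frac{8777}{3934}$ ($a = 0 - \frac{8777}{3934} = - \frac{8777}{3934} \approx -2.2311$)
$\frac{35647 + a}{s{\left(I \right)} - 37783} = \frac{35647 - \frac{8777}{3934}}{- \frac{95}{-68} - 37783} = \frac{140226521}{3934 \left(\left(-95\right) \left(- \frac{1}{68}\right) - 37783\right)} = \frac{140226521}{3934 \left(\frac{95}{68} - 37783\right)} = \frac{140226521}{3934 \left(- \frac{2569149}{68}\right)} = \frac{140226521}{3934} \left(- \frac{68}{2569149}\right) = - \frac{4767701714}{5053516083}$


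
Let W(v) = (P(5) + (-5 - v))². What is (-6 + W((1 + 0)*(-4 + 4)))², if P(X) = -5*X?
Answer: 799236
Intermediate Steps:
W(v) = (-30 - v)² (W(v) = (-5*5 + (-5 - v))² = (-25 + (-5 - v))² = (-30 - v)²)
(-6 + W((1 + 0)*(-4 + 4)))² = (-6 + (30 + (1 + 0)*(-4 + 4))²)² = (-6 + (30 + 1*0)²)² = (-6 + (30 + 0)²)² = (-6 + 30²)² = (-6 + 900)² = 894² = 799236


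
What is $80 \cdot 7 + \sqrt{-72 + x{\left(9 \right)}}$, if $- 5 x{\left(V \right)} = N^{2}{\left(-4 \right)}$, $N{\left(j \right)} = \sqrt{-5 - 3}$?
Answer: $560 + \frac{4 i \sqrt{110}}{5} \approx 560.0 + 8.3905 i$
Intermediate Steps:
$N{\left(j \right)} = 2 i \sqrt{2}$ ($N{\left(j \right)} = \sqrt{-8} = 2 i \sqrt{2}$)
$x{\left(V \right)} = \frac{8}{5}$ ($x{\left(V \right)} = - \frac{\left(2 i \sqrt{2}\right)^{2}}{5} = \left(- \frac{1}{5}\right) \left(-8\right) = \frac{8}{5}$)
$80 \cdot 7 + \sqrt{-72 + x{\left(9 \right)}} = 80 \cdot 7 + \sqrt{-72 + \frac{8}{5}} = 560 + \sqrt{- \frac{352}{5}} = 560 + \frac{4 i \sqrt{110}}{5}$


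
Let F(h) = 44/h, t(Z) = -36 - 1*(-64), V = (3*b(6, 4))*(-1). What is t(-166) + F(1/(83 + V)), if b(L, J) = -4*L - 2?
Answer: 7112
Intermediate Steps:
b(L, J) = -2 - 4*L
V = 78 (V = (3*(-2 - 4*6))*(-1) = (3*(-2 - 24))*(-1) = (3*(-26))*(-1) = -78*(-1) = 78)
t(Z) = 28 (t(Z) = -36 + 64 = 28)
t(-166) + F(1/(83 + V)) = 28 + 44/(1/(83 + 78)) = 28 + 44/(1/161) = 28 + 44*161 = 28 + 7084 = 7112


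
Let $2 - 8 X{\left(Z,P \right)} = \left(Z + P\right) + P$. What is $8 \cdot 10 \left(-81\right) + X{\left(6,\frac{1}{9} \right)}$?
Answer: $- \frac{233299}{36} \approx -6480.5$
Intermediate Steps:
$X{\left(Z,P \right)} = \frac{1}{4} - \frac{P}{4} - \frac{Z}{8}$ ($X{\left(Z,P \right)} = \frac{1}{4} - \frac{\left(Z + P\right) + P}{8} = \frac{1}{4} - \frac{\left(P + Z\right) + P}{8} = \frac{1}{4} - \frac{Z + 2 P}{8} = \frac{1}{4} - \left(\frac{P}{4} + \frac{Z}{8}\right) = \frac{1}{4} - \frac{P}{4} - \frac{Z}{8}$)
$8 \cdot 10 \left(-81\right) + X{\left(6,\frac{1}{9} \right)} = 8 \cdot 10 \left(-81\right) - \left(\frac{1}{2} + \frac{1}{36}\right) = 80 \left(-81\right) - \frac{19}{36} = -6480 - \frac{19}{36} = - \frac{233299}{36}$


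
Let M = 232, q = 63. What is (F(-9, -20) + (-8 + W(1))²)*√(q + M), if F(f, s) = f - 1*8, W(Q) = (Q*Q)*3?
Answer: 8*√295 ≈ 137.40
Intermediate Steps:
W(Q) = 3*Q² (W(Q) = Q²*3 = 3*Q²)
F(f, s) = -8 + f (F(f, s) = f - 8 = -8 + f)
(F(-9, -20) + (-8 + W(1))²)*√(q + M) = ((-8 - 9) + (-8 + 3*1²)²)*√(63 + 232) = (-17 + (-8 + 3*1)²)*√295 = (-17 + (-8 + 3)²)*√295 = (-17 + (-5)²)*√295 = (-17 + 25)*√295 = 8*√295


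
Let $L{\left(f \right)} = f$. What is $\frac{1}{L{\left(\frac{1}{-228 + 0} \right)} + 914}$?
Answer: $\frac{228}{208391} \approx 0.0010941$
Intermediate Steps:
$\frac{1}{L{\left(\frac{1}{-228 + 0} \right)} + 914} = \frac{1}{\frac{1}{-228 + 0} + 914} = \frac{1}{\frac{1}{-228} + 914} = \frac{1}{- \frac{1}{228} + 914} = \frac{1}{\frac{208391}{228}} = \frac{228}{208391}$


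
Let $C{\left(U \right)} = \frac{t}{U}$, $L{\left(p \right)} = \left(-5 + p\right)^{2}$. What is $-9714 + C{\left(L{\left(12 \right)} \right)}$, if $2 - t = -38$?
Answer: $- \frac{475946}{49} \approx -9713.2$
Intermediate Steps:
$t = 40$ ($t = 2 - -38 = 2 + 38 = 40$)
$C{\left(U \right)} = \frac{40}{U}$
$-9714 + C{\left(L{\left(12 \right)} \right)} = -9714 + \frac{40}{\left(-5 + 12\right)^{2}} = -9714 + \frac{40}{7^{2}} = -9714 + \frac{40}{49} = - \frac{475946}{49}$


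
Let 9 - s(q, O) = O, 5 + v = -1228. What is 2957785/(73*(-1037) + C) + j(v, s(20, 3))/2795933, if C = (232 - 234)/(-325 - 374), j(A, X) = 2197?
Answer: -5780452058946686/147946786307201 ≈ -39.071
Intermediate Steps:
v = -1233 (v = -5 - 1228 = -1233)
s(q, O) = 9 - O
C = 2/699 (C = -2/(-699) = -2*(-1/699) = 2/699 ≈ 0.0028612)
2957785/(73*(-1037) + C) + j(v, s(20, 3))/2795933 = 2957785/(73*(-1037) + 2/699) + 2197/2795933 = 2957785/(-75701 + 2/699) + 2197*(1/2795933) = 2957785/(-52914997/699) + 2197/2795933 = 2957785*(-699/52914997) + 2197/2795933 = -2067491715/52914997 + 2197/2795933 = -5780452058946686/147946786307201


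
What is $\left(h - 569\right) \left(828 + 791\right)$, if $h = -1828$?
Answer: $-3880743$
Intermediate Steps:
$\left(h - 569\right) \left(828 + 791\right) = \left(-1828 - 569\right) \left(828 + 791\right) = \left(-2397\right) 1619 = -3880743$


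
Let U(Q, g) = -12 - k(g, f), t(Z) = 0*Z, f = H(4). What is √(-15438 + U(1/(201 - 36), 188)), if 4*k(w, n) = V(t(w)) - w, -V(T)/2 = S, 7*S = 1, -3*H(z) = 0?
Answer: I*√3018974/14 ≈ 124.11*I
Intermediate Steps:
H(z) = 0 (H(z) = -⅓*0 = 0)
S = ⅐ (S = (⅐)*1 = ⅐ ≈ 0.14286)
f = 0
t(Z) = 0
V(T) = -2/7 (V(T) = -2*⅐ = -2/7)
k(w, n) = -1/14 - w/4 (k(w, n) = (-2/7 - w)/4 = -1/14 - w/4)
U(Q, g) = -167/14 + g/4 (U(Q, g) = -12 - (-1/14 - g/4) = -12 + (1/14 + g/4) = -167/14 + g/4)
√(-15438 + U(1/(201 - 36), 188)) = √(-15438 + (-167/14 + (¼)*188)) = √(-15438 + (-167/14 + 47)) = √(-15438 + 491/14) = √(-215641/14) = I*√3018974/14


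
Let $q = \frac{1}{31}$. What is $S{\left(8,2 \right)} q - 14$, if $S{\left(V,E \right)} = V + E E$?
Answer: $- \frac{422}{31} \approx -13.613$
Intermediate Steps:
$S{\left(V,E \right)} = V + E^{2}$
$q = \frac{1}{31} \approx 0.032258$
$S{\left(8,2 \right)} q - 14 = \left(8 + 2^{2}\right) \frac{1}{31} - 14 = \left(8 + 4\right) \frac{1}{31} - 14 = 12 \cdot \frac{1}{31} - 14 = \frac{12}{31} - 14 = - \frac{422}{31}$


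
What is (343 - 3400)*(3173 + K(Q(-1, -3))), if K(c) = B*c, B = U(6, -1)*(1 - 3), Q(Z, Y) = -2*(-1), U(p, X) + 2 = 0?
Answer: -9724317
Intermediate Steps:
U(p, X) = -2 (U(p, X) = -2 + 0 = -2)
Q(Z, Y) = 2
B = 4 (B = -2*(1 - 3) = -2*(-2) = 4)
K(c) = 4*c
(343 - 3400)*(3173 + K(Q(-1, -3))) = (343 - 3400)*(3173 + 4*2) = -3057*(3173 + 8) = -3057*3181 = -9724317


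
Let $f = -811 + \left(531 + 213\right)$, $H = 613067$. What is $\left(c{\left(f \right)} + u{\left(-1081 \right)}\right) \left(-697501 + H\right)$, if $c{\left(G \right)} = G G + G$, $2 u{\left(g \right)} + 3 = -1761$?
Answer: $-298896360$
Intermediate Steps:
$u{\left(g \right)} = -882$ ($u{\left(g \right)} = - \frac{3}{2} + \frac{1}{2} \left(-1761\right) = - \frac{3}{2} - \frac{1761}{2} = -882$)
$f = -67$ ($f = -811 + 744 = -67$)
$c{\left(G \right)} = G + G^{2}$ ($c{\left(G \right)} = G^{2} + G = G + G^{2}$)
$\left(c{\left(f \right)} + u{\left(-1081 \right)}\right) \left(-697501 + H\right) = \left(- 67 \left(1 - 67\right) - 882\right) \left(-697501 + 613067\right) = \left(\left(-67\right) \left(-66\right) - 882\right) \left(-84434\right) = \left(4422 - 882\right) \left(-84434\right) = 3540 \left(-84434\right) = -298896360$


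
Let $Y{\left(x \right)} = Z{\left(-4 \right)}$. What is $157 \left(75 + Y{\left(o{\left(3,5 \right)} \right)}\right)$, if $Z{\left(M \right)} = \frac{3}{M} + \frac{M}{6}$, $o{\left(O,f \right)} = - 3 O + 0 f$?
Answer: $\frac{138631}{12} \approx 11553.0$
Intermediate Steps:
$o{\left(O,f \right)} = - 3 O$ ($o{\left(O,f \right)} = - 3 O + 0 = - 3 O$)
$Z{\left(M \right)} = \frac{3}{M} + \frac{M}{6}$ ($Z{\left(M \right)} = \frac{3}{M} + M \frac{1}{6} = \frac{3}{M} + \frac{M}{6}$)
$Y{\left(x \right)} = - \frac{17}{12}$ ($Y{\left(x \right)} = \frac{3}{-4} + \frac{1}{6} \left(-4\right) = 3 \left(- \frac{1}{4}\right) - \frac{2}{3} = - \frac{3}{4} - \frac{2}{3} = - \frac{17}{12}$)
$157 \left(75 + Y{\left(o{\left(3,5 \right)} \right)}\right) = 157 \left(75 - \frac{17}{12}\right) = 157 \cdot \frac{883}{12} = \frac{138631}{12}$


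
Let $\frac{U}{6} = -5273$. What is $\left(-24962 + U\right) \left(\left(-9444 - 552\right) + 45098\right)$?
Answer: $-1986773200$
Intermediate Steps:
$U = -31638$ ($U = 6 \left(-5273\right) = -31638$)
$\left(-24962 + U\right) \left(\left(-9444 - 552\right) + 45098\right) = \left(-24962 - 31638\right) \left(\left(-9444 - 552\right) + 45098\right) = - 56600 \left(-9996 + 45098\right) = \left(-56600\right) 35102 = -1986773200$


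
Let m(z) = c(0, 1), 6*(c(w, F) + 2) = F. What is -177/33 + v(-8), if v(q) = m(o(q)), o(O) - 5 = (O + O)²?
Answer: -475/66 ≈ -7.1970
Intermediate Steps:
o(O) = 5 + 4*O² (o(O) = 5 + (O + O)² = 5 + (2*O)² = 5 + 4*O²)
c(w, F) = -2 + F/6
m(z) = -11/6 (m(z) = -2 + (⅙)*1 = -2 + ⅙ = -11/6)
v(q) = -11/6
-177/33 + v(-8) = -177/33 - 11/6 = -177*1/33 - 11/6 = -59/11 - 11/6 = -475/66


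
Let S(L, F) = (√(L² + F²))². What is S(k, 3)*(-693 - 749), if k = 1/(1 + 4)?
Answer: -325892/25 ≈ -13036.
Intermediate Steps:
k = ⅕ (k = 1/5 = ⅕ ≈ 0.20000)
S(L, F) = F² + L² (S(L, F) = (√(F² + L²))² = F² + L²)
S(k, 3)*(-693 - 749) = (3² + (⅕)²)*(-693 - 749) = (9 + 1/25)*(-1442) = (226/25)*(-1442) = -325892/25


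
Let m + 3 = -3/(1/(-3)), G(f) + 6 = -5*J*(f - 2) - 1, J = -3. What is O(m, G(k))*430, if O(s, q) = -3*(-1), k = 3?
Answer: 1290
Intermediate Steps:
G(f) = -37 + 15*f (G(f) = -6 + (-(-15)*(f - 2) - 1) = -6 + (-(-15)*(-2 + f) - 1) = -6 + (-5*(6 - 3*f) - 1) = -6 + ((-30 + 15*f) - 1) = -6 + (-31 + 15*f) = -37 + 15*f)
m = 6 (m = -3 - 3/(1/(-3)) = -3 - 3/(-1/3) = -3 - 3*(-3) = -3 + 9 = 6)
O(s, q) = 3
O(m, G(k))*430 = 3*430 = 1290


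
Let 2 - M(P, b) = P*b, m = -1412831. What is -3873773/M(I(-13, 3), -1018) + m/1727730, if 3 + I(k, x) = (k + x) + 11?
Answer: 185832225751/97616745 ≈ 1903.7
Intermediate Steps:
I(k, x) = 8 + k + x (I(k, x) = -3 + ((k + x) + 11) = -3 + (11 + k + x) = 8 + k + x)
M(P, b) = 2 - P*b
-3873773/M(I(-13, 3), -1018) + m/1727730 = -3873773/(2 - 1*(8 - 13 + 3)*(-1018)) - 1412831/1727730 = -3873773/(2 - 1*(-2)*(-1018)) - 1412831*1/1727730 = -3873773/(2 - 2036) - 1412831/1727730 = -3873773/(-2034) - 1412831/1727730 = -3873773*(-1/2034) - 1412831/1727730 = 3873773/2034 - 1412831/1727730 = 185832225751/97616745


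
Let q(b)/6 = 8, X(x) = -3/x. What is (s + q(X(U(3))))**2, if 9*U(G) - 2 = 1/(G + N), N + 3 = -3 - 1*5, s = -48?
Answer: 0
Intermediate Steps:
N = -11 (N = -3 + (-3 - 1*5) = -3 + (-3 - 5) = -3 - 8 = -11)
U(G) = 2/9 + 1/(9*(-11 + G)) (U(G) = 2/9 + 1/(9*(G - 11)) = 2/9 + 1/(9*(-11 + G)))
q(b) = 48 (q(b) = 6*8 = 48)
(s + q(X(U(3))))**2 = (-48 + 48)**2 = 0**2 = 0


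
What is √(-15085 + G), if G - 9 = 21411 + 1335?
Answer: √7670 ≈ 87.578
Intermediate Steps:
G = 22755 (G = 9 + (21411 + 1335) = 9 + 22746 = 22755)
√(-15085 + G) = √(-15085 + 22755) = √7670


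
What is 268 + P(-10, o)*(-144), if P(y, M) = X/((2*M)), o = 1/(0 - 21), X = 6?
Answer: 9340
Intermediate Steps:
o = -1/21 (o = 1/(-21) = -1/21 ≈ -0.047619)
P(y, M) = 3/M (P(y, M) = 6/((2*M)) = 6*(1/(2*M)) = 3/M)
268 + P(-10, o)*(-144) = 268 + (3/(-1/21))*(-144) = 268 + (3*(-21))*(-144) = 268 - 63*(-144) = 268 + 9072 = 9340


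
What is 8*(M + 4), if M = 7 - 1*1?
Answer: 80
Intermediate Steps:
M = 6 (M = 7 - 1 = 6)
8*(M + 4) = 8*(6 + 4) = 8*10 = 80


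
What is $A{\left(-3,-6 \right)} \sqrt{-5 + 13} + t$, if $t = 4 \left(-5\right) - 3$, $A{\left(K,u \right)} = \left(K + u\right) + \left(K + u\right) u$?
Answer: $-23 + 90 \sqrt{2} \approx 104.28$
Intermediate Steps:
$A{\left(K,u \right)} = K + u + u \left(K + u\right)$ ($A{\left(K,u \right)} = \left(K + u\right) + u \left(K + u\right) = K + u + u \left(K + u\right)$)
$t = -23$ ($t = -20 - 3 = -23$)
$A{\left(-3,-6 \right)} \sqrt{-5 + 13} + t = \left(-3 - 6 + \left(-6\right)^{2} - -18\right) \sqrt{-5 + 13} - 23 = \left(-3 - 6 + 36 + 18\right) \sqrt{8} - 23 = 45 \cdot 2 \sqrt{2} - 23 = 90 \sqrt{2} - 23 = -23 + 90 \sqrt{2}$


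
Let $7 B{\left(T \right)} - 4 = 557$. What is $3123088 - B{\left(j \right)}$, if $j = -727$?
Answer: $\frac{21861055}{7} \approx 3.123 \cdot 10^{6}$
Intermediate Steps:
$B{\left(T \right)} = \frac{561}{7}$ ($B{\left(T \right)} = \frac{4}{7} + \frac{1}{7} \cdot 557 = \frac{4}{7} + \frac{557}{7} = \frac{561}{7}$)
$3123088 - B{\left(j \right)} = 3123088 - \frac{561}{7} = \frac{21861055}{7}$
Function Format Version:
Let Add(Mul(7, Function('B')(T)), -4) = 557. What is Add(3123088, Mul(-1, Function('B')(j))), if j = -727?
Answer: Rational(21861055, 7) ≈ 3.1230e+6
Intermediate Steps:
Function('B')(T) = Rational(561, 7) (Function('B')(T) = Add(Rational(4, 7), Mul(Rational(1, 7), 557)) = Add(Rational(4, 7), Rational(557, 7)) = Rational(561, 7))
Add(3123088, Mul(-1, Function('B')(j))) = Add(3123088, Mul(-1, Rational(561, 7))) = Add(3123088, Rational(-561, 7)) = Rational(21861055, 7)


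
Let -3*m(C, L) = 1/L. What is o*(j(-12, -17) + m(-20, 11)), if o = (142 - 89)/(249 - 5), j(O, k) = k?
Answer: -14893/4026 ≈ -3.6992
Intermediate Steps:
m(C, L) = -1/(3*L)
o = 53/244 ≈ 0.21721
o*(j(-12, -17) + m(-20, 11)) = 53*(-17 - ⅓/11)/244 = 53*(-17 - ⅓*1/11)/244 = 53*(-17 - 1/33)/244 = (53/244)*(-562/33) = -14893/4026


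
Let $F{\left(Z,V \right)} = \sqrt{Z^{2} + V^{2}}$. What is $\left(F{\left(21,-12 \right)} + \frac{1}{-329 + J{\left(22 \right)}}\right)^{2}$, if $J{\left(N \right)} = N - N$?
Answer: $\frac{63320986}{108241} - \frac{6 \sqrt{65}}{329} \approx 584.85$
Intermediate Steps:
$F{\left(Z,V \right)} = \sqrt{V^{2} + Z^{2}}$
$J{\left(N \right)} = 0$
$\left(F{\left(21,-12 \right)} + \frac{1}{-329 + J{\left(22 \right)}}\right)^{2} = \left(\sqrt{\left(-12\right)^{2} + 21^{2}} + \frac{1}{-329 + 0}\right)^{2} = \left(\sqrt{144 + 441} + \frac{1}{-329}\right)^{2} = \left(\sqrt{585} - \frac{1}{329}\right)^{2} = \left(3 \sqrt{65} - \frac{1}{329}\right)^{2} = \left(- \frac{1}{329} + 3 \sqrt{65}\right)^{2}$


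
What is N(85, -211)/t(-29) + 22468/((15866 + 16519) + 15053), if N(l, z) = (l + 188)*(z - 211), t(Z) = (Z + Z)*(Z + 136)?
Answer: 1401144659/73600057 ≈ 19.037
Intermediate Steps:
t(Z) = 2*Z*(136 + Z) (t(Z) = (2*Z)*(136 + Z) = 2*Z*(136 + Z))
N(l, z) = (-211 + z)*(188 + l) (N(l, z) = (188 + l)*(-211 + z) = (-211 + z)*(188 + l))
N(85, -211)/t(-29) + 22468/((15866 + 16519) + 15053) = (-39668 - 211*85 + 188*(-211) + 85*(-211))/((2*(-29)*(136 - 29))) + 22468/((15866 + 16519) + 15053) = (-39668 - 17935 - 39668 - 17935)/((2*(-29)*107)) + 22468/(32385 + 15053) = -115206/(-6206) + 22468/47438 = -115206*(-1/6206) + 22468*(1/47438) = 57603/3103 + 11234/23719 = 1401144659/73600057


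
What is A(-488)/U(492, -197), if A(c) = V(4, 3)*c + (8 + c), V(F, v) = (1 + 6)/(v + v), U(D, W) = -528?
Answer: 787/396 ≈ 1.9874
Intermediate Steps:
V(F, v) = 7/(2*v) (V(F, v) = 7/((2*v)) = 7*(1/(2*v)) = 7/(2*v))
A(c) = 8 + 13*c/6 (A(c) = ((7/2)/3)*c + (8 + c) = ((7/2)*(⅓))*c + (8 + c) = 7*c/6 + (8 + c) = 8 + 13*c/6)
A(-488)/U(492, -197) = (8 + (13/6)*(-488))/(-528) = (8 - 3172/3)*(-1/528) = -3148/3*(-1/528) = 787/396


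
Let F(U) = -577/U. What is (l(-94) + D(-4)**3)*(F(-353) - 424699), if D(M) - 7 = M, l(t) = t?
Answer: 10044517390/353 ≈ 2.8455e+7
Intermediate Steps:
D(M) = 7 + M
(l(-94) + D(-4)**3)*(F(-353) - 424699) = (-94 + (7 - 4)**3)*(-577/(-353) - 424699) = (-94 + 3**3)*(-577*(-1/353) - 424699) = (-94 + 27)*(577/353 - 424699) = -67*(-149918170/353) = 10044517390/353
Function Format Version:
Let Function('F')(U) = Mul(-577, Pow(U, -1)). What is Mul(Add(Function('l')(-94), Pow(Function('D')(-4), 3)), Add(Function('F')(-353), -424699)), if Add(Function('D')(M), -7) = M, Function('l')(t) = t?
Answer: Rational(10044517390, 353) ≈ 2.8455e+7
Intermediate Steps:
Function('D')(M) = Add(7, M)
Mul(Add(Function('l')(-94), Pow(Function('D')(-4), 3)), Add(Function('F')(-353), -424699)) = Mul(Add(-94, Pow(Add(7, -4), 3)), Add(Mul(-577, Pow(-353, -1)), -424699)) = Mul(Add(-94, Pow(3, 3)), Add(Mul(-577, Rational(-1, 353)), -424699)) = Mul(Add(-94, 27), Add(Rational(577, 353), -424699)) = Mul(-67, Rational(-149918170, 353)) = Rational(10044517390, 353)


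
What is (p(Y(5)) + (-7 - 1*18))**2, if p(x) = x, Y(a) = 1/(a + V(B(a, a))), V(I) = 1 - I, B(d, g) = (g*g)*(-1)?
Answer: 599076/961 ≈ 623.39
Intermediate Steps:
B(d, g) = -g**2 (B(d, g) = g**2*(-1) = -g**2)
Y(a) = 1/(1 + a + a**2) (Y(a) = 1/(a + (1 - (-1)*a**2)) = 1/(a + (1 + a**2)) = 1/(1 + a + a**2))
(p(Y(5)) + (-7 - 1*18))**2 = (1/(1 + 5 + 5**2) + (-7 - 1*18))**2 = (1/(1 + 5 + 25) + (-7 - 18))**2 = (1/31 - 25)**2 = (-774/31)**2 = 599076/961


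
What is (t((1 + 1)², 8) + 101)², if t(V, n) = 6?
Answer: 11449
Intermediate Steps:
(t((1 + 1)², 8) + 101)² = (6 + 101)² = 107² = 11449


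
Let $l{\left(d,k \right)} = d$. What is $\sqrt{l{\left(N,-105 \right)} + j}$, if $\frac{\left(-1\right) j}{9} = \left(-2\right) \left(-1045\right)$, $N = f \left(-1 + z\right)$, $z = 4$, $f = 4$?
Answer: $i \sqrt{18798} \approx 137.11 i$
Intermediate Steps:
$N = 12$ ($N = 4 \left(-1 + 4\right) = 4 \cdot 3 = 12$)
$j = -18810$ ($j = - 9 \left(\left(-2\right) \left(-1045\right)\right) = \left(-9\right) 2090 = -18810$)
$\sqrt{l{\left(N,-105 \right)} + j} = \sqrt{12 - 18810} = \sqrt{-18798} = i \sqrt{18798}$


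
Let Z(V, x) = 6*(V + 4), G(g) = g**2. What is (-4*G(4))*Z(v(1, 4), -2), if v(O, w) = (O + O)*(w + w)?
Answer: -7680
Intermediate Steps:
v(O, w) = 4*O*w (v(O, w) = (2*O)*(2*w) = 4*O*w)
Z(V, x) = 24 + 6*V (Z(V, x) = 6*(4 + V) = 24 + 6*V)
(-4*G(4))*Z(v(1, 4), -2) = (-4*4**2)*(24 + 6*(4*1*4)) = (-4*16)*(24 + 6*16) = -64*(24 + 96) = -64*120 = -7680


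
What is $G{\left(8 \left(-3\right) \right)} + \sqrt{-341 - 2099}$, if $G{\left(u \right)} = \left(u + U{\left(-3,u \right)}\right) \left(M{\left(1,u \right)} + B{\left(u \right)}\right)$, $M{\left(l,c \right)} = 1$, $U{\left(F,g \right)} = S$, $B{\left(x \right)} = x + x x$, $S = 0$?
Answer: $-13272 + 2 i \sqrt{610} \approx -13272.0 + 49.396 i$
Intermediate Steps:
$B{\left(x \right)} = x + x^{2}$
$U{\left(F,g \right)} = 0$
$G{\left(u \right)} = u \left(1 + u \left(1 + u\right)\right)$ ($G{\left(u \right)} = \left(u + 0\right) \left(1 + u \left(1 + u\right)\right) = u \left(1 + u \left(1 + u\right)\right)$)
$G{\left(8 \left(-3\right) \right)} + \sqrt{-341 - 2099} = 8 \left(-3\right) \left(1 + 8 \left(-3\right) \left(1 + 8 \left(-3\right)\right)\right) + \sqrt{-341 - 2099} = - 24 \left(1 - 24 \left(1 - 24\right)\right) + \sqrt{-2440} = - 24 \left(1 - -552\right) + 2 i \sqrt{610} = - 24 \left(1 + 552\right) + 2 i \sqrt{610} = \left(-24\right) 553 + 2 i \sqrt{610} = -13272 + 2 i \sqrt{610}$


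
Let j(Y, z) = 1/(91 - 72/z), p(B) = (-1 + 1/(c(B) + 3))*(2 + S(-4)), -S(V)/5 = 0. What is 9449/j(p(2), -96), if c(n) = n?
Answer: 3467783/4 ≈ 8.6695e+5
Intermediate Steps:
S(V) = 0 (S(V) = -5*0 = 0)
p(B) = -2 + 2/(3 + B) (p(B) = (-1 + 1/(B + 3))*(2 + 0) = (-1 + 1/(3 + B))*2 = -2 + 2/(3 + B))
9449/j(p(2), -96) = 9449/((-96/(-72 + 91*(-96)))) = 9449/((-96/(-72 - 8736))) = 9449/((-96/(-8808))) = 9449/((-96*(-1/8808))) = 9449/(4/367) = 9449*(367/4) = 3467783/4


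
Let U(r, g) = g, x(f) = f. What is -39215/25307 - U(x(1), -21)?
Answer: 492232/25307 ≈ 19.450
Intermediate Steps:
-39215/25307 - U(x(1), -21) = -39215/25307 - 1*(-21) = -39215*1/25307 + 21 = -39215/25307 + 21 = 492232/25307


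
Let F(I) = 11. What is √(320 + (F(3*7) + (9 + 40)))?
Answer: 2*√95 ≈ 19.494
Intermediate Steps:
√(320 + (F(3*7) + (9 + 40))) = √(320 + (11 + (9 + 40))) = √(320 + (11 + 49)) = √(320 + 60) = √380 = 2*√95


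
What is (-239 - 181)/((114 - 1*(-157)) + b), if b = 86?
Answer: -20/17 ≈ -1.1765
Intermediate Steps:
(-239 - 181)/((114 - 1*(-157)) + b) = (-239 - 181)/((114 - 1*(-157)) + 86) = -420/((114 + 157) + 86) = -420/(271 + 86) = -420/357 = -420*1/357 = -20/17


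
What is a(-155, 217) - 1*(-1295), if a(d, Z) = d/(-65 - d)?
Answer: 23279/18 ≈ 1293.3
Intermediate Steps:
a(-155, 217) - 1*(-1295) = -1*(-155)/(65 - 155) - 1*(-1295) = -1*(-155)/(-90) + 1295 = -1*(-155)*(-1/90) + 1295 = -31/18 + 1295 = 23279/18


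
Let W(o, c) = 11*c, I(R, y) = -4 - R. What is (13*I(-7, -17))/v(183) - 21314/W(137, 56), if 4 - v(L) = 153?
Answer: -1599905/45892 ≈ -34.862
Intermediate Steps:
v(L) = -149 (v(L) = 4 - 1*153 = 4 - 153 = -149)
(13*I(-7, -17))/v(183) - 21314/W(137, 56) = (13*(-4 - 1*(-7)))/(-149) - 21314/(11*56) = (13*(-4 + 7))*(-1/149) - 21314/616 = (13*3)*(-1/149) - 21314*1/616 = 39*(-1/149) - 10657/308 = -39/149 - 10657/308 = -1599905/45892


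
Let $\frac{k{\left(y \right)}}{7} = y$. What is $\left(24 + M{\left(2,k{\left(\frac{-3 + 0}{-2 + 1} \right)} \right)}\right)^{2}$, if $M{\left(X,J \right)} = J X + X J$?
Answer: $11664$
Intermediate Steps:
$k{\left(y \right)} = 7 y$
$M{\left(X,J \right)} = 2 J X$ ($M{\left(X,J \right)} = J X + J X = 2 J X$)
$\left(24 + M{\left(2,k{\left(\frac{-3 + 0}{-2 + 1} \right)} \right)}\right)^{2} = \left(24 + 2 \cdot 7 \frac{-3 + 0}{-2 + 1} \cdot 2\right)^{2} = \left(24 + 2 \cdot 7 \left(- \frac{3}{-1}\right) 2\right)^{2} = \left(24 + 2 \cdot 7 \left(\left(-3\right) \left(-1\right)\right) 2\right)^{2} = \left(24 + 2 \cdot 7 \cdot 3 \cdot 2\right)^{2} = \left(24 + 2 \cdot 21 \cdot 2\right)^{2} = \left(24 + 84\right)^{2} = 108^{2} = 11664$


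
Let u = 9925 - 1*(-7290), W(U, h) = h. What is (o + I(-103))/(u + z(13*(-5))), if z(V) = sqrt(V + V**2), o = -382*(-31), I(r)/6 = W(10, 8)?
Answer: 40937270/59270413 - 19024*sqrt(65)/59270413 ≈ 0.68810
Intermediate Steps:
I(r) = 48 (I(r) = 6*8 = 48)
o = 11842
u = 17215 (u = 9925 + 7290 = 17215)
(o + I(-103))/(u + z(13*(-5))) = (11842 + 48)/(17215 + sqrt((13*(-5))*(1 + 13*(-5)))) = 11890/(17215 + sqrt(-65*(1 - 65))) = 11890/(17215 + sqrt(-65*(-64))) = 11890/(17215 + sqrt(4160)) = 11890/(17215 + 8*sqrt(65))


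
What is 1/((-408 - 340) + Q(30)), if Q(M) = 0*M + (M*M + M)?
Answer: 1/182 ≈ 0.0054945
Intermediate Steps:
Q(M) = M + M² (Q(M) = 0 + (M² + M) = 0 + (M + M²) = M + M²)
1/((-408 - 340) + Q(30)) = 1/((-408 - 340) + 30*(1 + 30)) = 1/(-748 + 30*31) = 1/(-748 + 930) = 1/182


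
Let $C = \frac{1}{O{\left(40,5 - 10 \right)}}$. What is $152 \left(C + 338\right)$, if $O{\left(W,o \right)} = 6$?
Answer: $\frac{154204}{3} \approx 51401.0$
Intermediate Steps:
$C = \frac{1}{6} \approx 0.16667$
$152 \left(C + 338\right) = 152 \left(\frac{1}{6} + 338\right) = 152 \cdot \frac{2029}{6} = \frac{154204}{3}$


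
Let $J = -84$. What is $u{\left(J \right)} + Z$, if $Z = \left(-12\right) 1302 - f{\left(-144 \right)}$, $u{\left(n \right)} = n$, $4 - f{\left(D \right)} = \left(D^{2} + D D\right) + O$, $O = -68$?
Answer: $25692$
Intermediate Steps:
$f{\left(D \right)} = 72 - 2 D^{2}$ ($f{\left(D \right)} = 4 - \left(\left(D^{2} + D D\right) - 68\right) = 4 - \left(\left(D^{2} + D^{2}\right) - 68\right) = 4 - \left(2 D^{2} - 68\right) = 4 - \left(-68 + 2 D^{2}\right) = 72 - 2 D^{2}$)
$Z = 25776$ ($Z = \left(-12\right) 1302 - \left(72 - 2 \left(-144\right)^{2}\right) = -15624 - \left(72 - 41472\right) = -15624 - -41400 = -15624 + 41400 = 25776$)
$u{\left(J \right)} + Z = -84 + 25776 = 25692$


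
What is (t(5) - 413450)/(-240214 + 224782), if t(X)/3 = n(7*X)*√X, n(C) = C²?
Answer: 206725/7716 - 1225*√5/5144 ≈ 26.259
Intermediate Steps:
t(X) = 147*X^(5/2) (t(X) = 3*((7*X)²*√X) = 3*((49*X²)*√X) = 3*(49*X^(5/2)) = 147*X^(5/2))
(t(5) - 413450)/(-240214 + 224782) = (147*5^(5/2) - 413450)/(-240214 + 224782) = (147*(25*√5) - 413450)/(-15432) = (3675*√5 - 413450)*(-1/15432) = (-413450 + 3675*√5)*(-1/15432) = 206725/7716 - 1225*√5/5144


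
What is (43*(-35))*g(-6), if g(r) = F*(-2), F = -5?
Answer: -15050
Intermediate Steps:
g(r) = 10 (g(r) = -5*(-2) = 10)
(43*(-35))*g(-6) = (43*(-35))*10 = -1505*10 = -15050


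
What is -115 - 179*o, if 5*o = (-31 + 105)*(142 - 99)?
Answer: -570153/5 ≈ -1.1403e+5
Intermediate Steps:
o = 3182/5 (o = ((-31 + 105)*(142 - 99))/5 = (74*43)/5 = (⅕)*3182 = 3182/5 ≈ 636.40)
-115 - 179*o = -115 - 179*3182/5 = -115 - 569578/5 = -570153/5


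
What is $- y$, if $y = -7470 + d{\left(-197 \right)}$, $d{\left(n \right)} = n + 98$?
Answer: $7569$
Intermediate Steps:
$d{\left(n \right)} = 98 + n$
$y = -7569$ ($y = -7470 + \left(98 - 197\right) = -7470 - 99 = -7569$)
$- y = \left(-1\right) \left(-7569\right) = 7569$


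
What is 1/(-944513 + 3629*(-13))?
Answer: -1/991690 ≈ -1.0084e-6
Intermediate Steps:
1/(-944513 + 3629*(-13)) = 1/(-944513 - 47177) = 1/(-991690) = -1/991690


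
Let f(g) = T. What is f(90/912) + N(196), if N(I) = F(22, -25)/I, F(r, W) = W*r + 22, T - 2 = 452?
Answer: 22114/49 ≈ 451.31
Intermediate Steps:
T = 454 (T = 2 + 452 = 454)
f(g) = 454
F(r, W) = 22 + W*r
N(I) = -528/I (N(I) = (22 - 25*22)/I = (22 - 550)/I = -528/I)
f(90/912) + N(196) = 454 - 528/196 = 454 - 528*1/196 = 454 - 132/49 = 22114/49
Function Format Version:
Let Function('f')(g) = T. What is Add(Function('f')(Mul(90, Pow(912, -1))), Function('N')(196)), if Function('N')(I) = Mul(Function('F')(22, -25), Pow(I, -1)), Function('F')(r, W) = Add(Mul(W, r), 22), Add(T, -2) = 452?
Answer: Rational(22114, 49) ≈ 451.31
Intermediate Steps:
T = 454 (T = Add(2, 452) = 454)
Function('f')(g) = 454
Function('F')(r, W) = Add(22, Mul(W, r))
Function('N')(I) = Mul(-528, Pow(I, -1)) (Function('N')(I) = Mul(Add(22, Mul(-25, 22)), Pow(I, -1)) = Mul(Add(22, -550), Pow(I, -1)) = Mul(-528, Pow(I, -1)))
Add(Function('f')(Mul(90, Pow(912, -1))), Function('N')(196)) = Add(454, Mul(-528, Pow(196, -1))) = Add(454, Mul(-528, Rational(1, 196))) = Add(454, Rational(-132, 49)) = Rational(22114, 49)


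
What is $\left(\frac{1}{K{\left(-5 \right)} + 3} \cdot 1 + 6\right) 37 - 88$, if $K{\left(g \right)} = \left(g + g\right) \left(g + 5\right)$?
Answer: $\frac{439}{3} \approx 146.33$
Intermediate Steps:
$K{\left(g \right)} = 2 g \left(5 + g\right)$
$\left(\frac{1}{K{\left(-5 \right)} + 3} \cdot 1 + 6\right) 37 - 88 = \left(\frac{1}{2 \left(-5\right) \left(5 - 5\right) + 3} \cdot 1 + 6\right) 37 - 88 = \left(\frac{1}{2 \left(-5\right) 0 + 3} \cdot 1 + 6\right) 37 - 88 = \left(\frac{1}{0 + 3} \cdot 1 + 6\right) 37 - 88 = \left(\frac{1}{3} \cdot 1 + 6\right) 37 - 88 = \left(\frac{1}{3} + 6\right) 37 - 88 = \frac{19}{3} \cdot 37 - 88 = \frac{703}{3} - 88 = \frac{439}{3}$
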